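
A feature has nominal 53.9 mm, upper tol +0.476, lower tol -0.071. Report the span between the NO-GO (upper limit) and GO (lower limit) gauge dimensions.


GO = nominal - lower_tol (smallest hole = maximum material condition)
GO = 53.9 - 0.071 = 53.829
NO-GO = nominal + upper_tol (largest hole = least material condition)
NO-GO = 53.9 + 0.476 = 54.376
spread = NO-GO - GO = 54.376 - 53.829 = 0.5470

0.5470


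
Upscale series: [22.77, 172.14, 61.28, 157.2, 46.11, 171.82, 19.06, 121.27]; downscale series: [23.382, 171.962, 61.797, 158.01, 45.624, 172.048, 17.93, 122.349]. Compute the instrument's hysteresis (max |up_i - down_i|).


|22.77 - 23.382| = 0.6120
|172.14 - 171.962| = 0.1780
|61.28 - 61.797| = 0.5170
|157.2 - 158.01| = 0.8100
|46.11 - 45.624| = 0.4860
|171.82 - 172.048| = 0.2280
|19.06 - 17.93| = 1.1300
|121.27 - 122.349| = 1.0790
hysteresis = max(diffs) = 1.1300

1.1300


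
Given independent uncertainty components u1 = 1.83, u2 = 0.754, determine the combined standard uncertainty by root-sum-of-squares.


uc = sqrt(1.83^2 + 0.754^2)
uc = sqrt(3.917416)
uc = 1.9792

1.9792


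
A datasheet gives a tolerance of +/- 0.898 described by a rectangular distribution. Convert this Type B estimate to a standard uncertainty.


u_B = half_width / sqrt(3)
u_B = 0.898 / 1.7320508
u_B = 0.5185

0.5185


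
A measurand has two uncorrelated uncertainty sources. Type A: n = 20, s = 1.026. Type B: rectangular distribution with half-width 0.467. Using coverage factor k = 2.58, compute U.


u_A = s / sqrt(n) = 1.026 / sqrt(20) = 0.22942057
u_B = half_width / sqrt(3) = 0.467 / sqrt(3) = 0.26962258
uc = sqrt(u_A^2 + u_B^2) = sqrt(0.22942057^2 + 0.26962258^2) = 0.35401996
U = k * uc = 2.58 * 0.35401996
U = 0.9134

0.9134


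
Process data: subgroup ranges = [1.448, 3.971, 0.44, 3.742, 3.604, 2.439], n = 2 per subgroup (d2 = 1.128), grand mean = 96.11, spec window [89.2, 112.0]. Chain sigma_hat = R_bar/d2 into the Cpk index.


R_bar = (1.448 + 3.971 + 0.44 + 3.742 + 3.604 + 2.439) / 6 = 2.6073333
sigma = R_bar / d2 = 2.6073333 / 1.128 = 2.3114657
Cp = (USL - LSL)/(6*sigma) = (112.0 - 89.2)/(6*2.3114657) = 1.6440
Cpu = (112.0 - 96.11)/(3*2.3114657) = 2.2915
Cpl = (96.11 - 89.2)/(3*2.3114657) = 0.9965
Cpk = min(Cpu, Cpl) = 0.9965

0.9965


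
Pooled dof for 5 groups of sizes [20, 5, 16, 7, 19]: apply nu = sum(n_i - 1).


nu = sum_i (n_i - 1)
nu = ((20 - 1) + (5 - 1) + (16 - 1) + (7 - 1) + (19 - 1))
nu = 19 + 4 + 15 + 6 + 18
nu = 62

62


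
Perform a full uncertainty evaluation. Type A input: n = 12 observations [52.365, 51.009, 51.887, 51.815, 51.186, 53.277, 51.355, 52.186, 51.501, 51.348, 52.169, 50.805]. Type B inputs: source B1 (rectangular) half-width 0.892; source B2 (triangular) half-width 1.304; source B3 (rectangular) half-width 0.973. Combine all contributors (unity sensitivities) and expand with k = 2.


mean = (52.365 + 51.009 + 51.887 + 51.815 + 51.186 + 53.277 + 51.355 + 52.186 + 51.501 + 51.348 + 52.169 + 50.805) / 12 = 51.74191667
s = sqrt(sum((x - mean)^2)/(n-1)) = 0.69003642
u_A = s / sqrt(n) = 0.69003642 / sqrt(12) = 0.19919636
u_B1 = 0.892 / sqrt(3) = 0.51499644
u_B2 = 1.304 / sqrt(6) = 0.53235577
u_B3 = 0.973 / sqrt(3) = 0.56176181
uc = sqrt(0.19919636^2 + 0.51499644^2 + 0.53235577^2 + 0.56176181^2) = 0.95072579
U = k * uc = 2 * 0.95072579
U = 1.9015

1.9015


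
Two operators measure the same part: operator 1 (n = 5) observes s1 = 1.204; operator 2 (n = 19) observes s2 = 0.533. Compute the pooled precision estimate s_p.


s_p = sqrt(((n1-1)*s1^2 + (n2-1)*s2^2) / (n1+n2-2))
numerator = (5-1)*1.204^2 + (19-1)*0.533^2 = 5.798464 + 5.113602 = 10.912066
denominator = 5 + 19 - 2 = 22
s_p^2 = 10.912066 / 22 = 0.496003
s_p = sqrt(0.496003) = 0.7043

0.7043


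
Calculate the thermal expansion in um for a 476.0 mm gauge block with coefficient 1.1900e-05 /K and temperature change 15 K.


dL = L * alpha * dT
= 476.0 * 1.1900e-05 * 15
= 0.0849660 mm
dL_um = 0.0849660 * 1000 = 84.9660 um

84.9660


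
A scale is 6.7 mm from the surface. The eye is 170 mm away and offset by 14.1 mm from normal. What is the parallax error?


error = h * offset / d
= 6.7 * 14.1 / 170
= 0.5557

0.5557


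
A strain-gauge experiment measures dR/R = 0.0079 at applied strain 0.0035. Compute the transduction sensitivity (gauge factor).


GF = (dR/R) / epsilon
= 0.0079 / 0.0035
= 2.2571

2.2571


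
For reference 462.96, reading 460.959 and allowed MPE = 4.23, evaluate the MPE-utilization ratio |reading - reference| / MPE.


e = indication - reference = 460.959 - 462.96 = -2.0010
|e| = 2.0010
ratio = |e| / MPE = 2.0010 / 4.23
ratio = 0.4730

0.4730


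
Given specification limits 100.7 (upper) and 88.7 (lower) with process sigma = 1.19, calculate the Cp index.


Cp = (USL - LSL) / (6 * sigma)
= (100.7 - 88.7) / (6 * 1.19)
= 12.0000 / 7.1400
= 1.6807

1.6807


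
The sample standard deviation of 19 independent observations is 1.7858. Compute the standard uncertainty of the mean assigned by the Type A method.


u_A = s / sqrt(n)
u_A = 1.7858 / sqrt(19)
u_A = 1.7858 / 4.3588989
u_A = 0.4097

0.4097


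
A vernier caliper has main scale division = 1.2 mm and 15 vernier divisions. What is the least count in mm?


LC = MSD / n_div
= 1.2 / 15
= 0.0800

0.0800


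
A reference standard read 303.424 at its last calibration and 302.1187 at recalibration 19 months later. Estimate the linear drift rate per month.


rate = (v2 - v1) / months
= (302.1187 - 303.424) / 19
= -1.3053 / 19
= -0.0687

-0.0687


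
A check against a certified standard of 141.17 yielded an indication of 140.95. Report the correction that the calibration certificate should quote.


Correction = standard - reading
= 141.17 - 140.95
= 0.2200

0.2200


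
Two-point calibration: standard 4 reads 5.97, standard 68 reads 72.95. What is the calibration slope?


slope = (y2 - y1) / (x2 - x1)
= (72.95 - 5.97) / (68 - 4)
= 66.9800 / 64
= 1.0466

1.0466


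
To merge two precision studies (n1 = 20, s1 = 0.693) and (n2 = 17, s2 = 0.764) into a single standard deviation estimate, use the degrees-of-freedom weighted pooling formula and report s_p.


s_p = sqrt(((n1-1)*s1^2 + (n2-1)*s2^2) / (n1+n2-2))
numerator = (20-1)*0.693^2 + (17-1)*0.764^2 = 9.124731 + 9.339136 = 18.463867
denominator = 20 + 17 - 2 = 35
s_p^2 = 18.463867 / 35 = 0.52753906
s_p = sqrt(0.52753906) = 0.7263

0.7263


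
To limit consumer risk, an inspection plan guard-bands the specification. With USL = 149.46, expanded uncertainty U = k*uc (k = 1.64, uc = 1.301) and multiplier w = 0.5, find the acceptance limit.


U = k * uc = 1.64 * 1.301 = 2.13364
guard band g = w * U = 0.5 * 2.13364 = 1.06682
AL = USL - g = 149.46 - 1.06682
AL = 148.3932

148.3932


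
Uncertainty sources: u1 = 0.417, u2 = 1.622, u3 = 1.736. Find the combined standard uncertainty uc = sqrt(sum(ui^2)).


uc = sqrt(0.417^2 + 1.622^2 + 1.736^2)
uc = sqrt(5.818469)
uc = 2.4122

2.4122


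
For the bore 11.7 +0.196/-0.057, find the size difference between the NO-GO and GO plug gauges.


GO = nominal - lower_tol (smallest hole = maximum material condition)
GO = 11.7 - 0.057 = 11.643
NO-GO = nominal + upper_tol (largest hole = least material condition)
NO-GO = 11.7 + 0.196 = 11.896
spread = NO-GO - GO = 11.896 - 11.643 = 0.2530

0.2530


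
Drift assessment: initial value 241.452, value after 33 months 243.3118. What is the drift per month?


rate = (v2 - v1) / months
= (243.3118 - 241.452) / 33
= 1.8598 / 33
= 0.0564

0.0564


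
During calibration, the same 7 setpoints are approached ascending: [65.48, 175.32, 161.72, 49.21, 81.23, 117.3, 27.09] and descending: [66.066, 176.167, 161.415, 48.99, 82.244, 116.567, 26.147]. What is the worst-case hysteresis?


|65.48 - 66.066| = 0.5860
|175.32 - 176.167| = 0.8470
|161.72 - 161.415| = 0.3050
|49.21 - 48.99| = 0.2200
|81.23 - 82.244| = 1.0140
|117.3 - 116.567| = 0.7330
|27.09 - 26.147| = 0.9430
hysteresis = max(diffs) = 1.0140

1.0140


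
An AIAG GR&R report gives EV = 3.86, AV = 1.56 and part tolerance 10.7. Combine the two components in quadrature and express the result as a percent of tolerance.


GRR = sqrt(EV^2 + AV^2) = sqrt(3.86^2 + 1.56^2) = 4.163316
%GRR = GRR / tol * 100 = 4.163316 / 10.7 * 100
%GRR = 38.9095

38.9095


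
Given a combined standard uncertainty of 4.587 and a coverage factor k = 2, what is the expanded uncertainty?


U = k * uc
U = 2 * 4.587
U = 9.1740

9.1740


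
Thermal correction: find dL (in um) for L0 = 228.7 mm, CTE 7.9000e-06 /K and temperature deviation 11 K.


dL = L * alpha * dT
= 228.7 * 7.9000e-06 * 11
= 0.0198740 mm
dL_um = 0.0198740 * 1000 = 19.8740 um

19.8740


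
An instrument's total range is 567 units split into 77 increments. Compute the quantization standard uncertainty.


resolution = range / divisions
resolution = 567 / 77 = 7.3636364
u_res = resolution / (2*sqrt(3))
u_res = 7.3636364 / 3.4641016
u_res = 2.1257

2.1257


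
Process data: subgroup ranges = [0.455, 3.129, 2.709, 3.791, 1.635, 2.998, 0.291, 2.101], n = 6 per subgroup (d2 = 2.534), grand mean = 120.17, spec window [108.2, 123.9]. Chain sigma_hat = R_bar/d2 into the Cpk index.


R_bar = (0.455 + 3.129 + 2.709 + 3.791 + 1.635 + 2.998 + 0.291 + 2.101) / 8 = 2.138625
sigma = R_bar / d2 = 2.138625 / 2.534 = 0.84397198
Cp = (USL - LSL)/(6*sigma) = (123.9 - 108.2)/(6*0.84397198) = 3.1004
Cpu = (123.9 - 120.17)/(3*0.84397198) = 1.4732
Cpl = (120.17 - 108.2)/(3*0.84397198) = 4.7276
Cpk = min(Cpu, Cpl) = 1.4732

1.4732


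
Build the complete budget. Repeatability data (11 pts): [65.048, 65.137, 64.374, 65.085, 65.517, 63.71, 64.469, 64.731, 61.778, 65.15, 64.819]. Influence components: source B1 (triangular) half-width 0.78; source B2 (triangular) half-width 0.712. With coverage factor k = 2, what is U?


mean = (65.048 + 65.137 + 64.374 + 65.085 + 65.517 + 63.71 + 64.469 + 64.731 + 61.778 + 65.15 + 64.819) / 11 = 64.52890909
s = sqrt(sum((x - mean)^2)/(n-1)) = 1.0344678
u_A = s / sqrt(n) = 1.0344678 / sqrt(11) = 0.31190378
u_B1 = 0.78 / sqrt(6) = 0.31843367
u_B2 = 0.712 / sqrt(6) = 0.29067278
uc = sqrt(0.31190378^2 + 0.31843367^2 + 0.29067278^2) = 0.53214156
U = k * uc = 2 * 0.53214156
U = 1.0643

1.0643


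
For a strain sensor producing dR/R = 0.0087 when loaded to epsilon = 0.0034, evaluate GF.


GF = (dR/R) / epsilon
= 0.0087 / 0.0034
= 2.5588

2.5588


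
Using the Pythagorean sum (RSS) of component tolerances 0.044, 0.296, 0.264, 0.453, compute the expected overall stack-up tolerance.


RSS = sqrt(0.044^2 + 0.296^2 + 0.264^2 + 0.453^2)
= sqrt(0.364457)
= 0.6037

0.6037


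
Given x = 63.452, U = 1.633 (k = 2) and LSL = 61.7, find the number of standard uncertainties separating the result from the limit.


u = U / k = 1.633 / 2 = 0.8165
margin = |LSL - x| = |61.7 - 63.452| = 1.752
z = margin / u = 1.752 / 0.8165
z = 2.1457

2.1457


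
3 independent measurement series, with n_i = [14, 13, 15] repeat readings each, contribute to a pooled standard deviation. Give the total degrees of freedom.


nu = sum_i (n_i - 1)
nu = ((14 - 1) + (13 - 1) + (15 - 1))
nu = 13 + 12 + 14
nu = 39

39


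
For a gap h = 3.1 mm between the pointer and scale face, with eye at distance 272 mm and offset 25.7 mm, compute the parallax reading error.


error = h * offset / d
= 3.1 * 25.7 / 272
= 0.2929

0.2929


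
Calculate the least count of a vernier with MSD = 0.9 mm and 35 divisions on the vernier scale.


LC = MSD / n_div
= 0.9 / 35
= 0.0257

0.0257


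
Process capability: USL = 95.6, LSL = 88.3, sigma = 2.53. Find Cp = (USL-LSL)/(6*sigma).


Cp = (USL - LSL) / (6 * sigma)
= (95.6 - 88.3) / (6 * 2.53)
= 7.3000 / 15.1800
= 0.4809

0.4809


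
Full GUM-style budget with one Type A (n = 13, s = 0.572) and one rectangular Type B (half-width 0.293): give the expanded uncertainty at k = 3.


u_A = s / sqrt(n) = 0.572 / sqrt(13) = 0.15864426
u_B = half_width / sqrt(3) = 0.293 / sqrt(3) = 0.16916363
uc = sqrt(u_A^2 + u_B^2) = sqrt(0.15864426^2 + 0.16916363^2) = 0.2319145
U = k * uc = 3 * 0.2319145
U = 0.6957

0.6957


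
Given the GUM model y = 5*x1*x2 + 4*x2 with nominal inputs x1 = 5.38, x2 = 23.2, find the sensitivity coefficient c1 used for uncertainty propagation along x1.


y = 5*x1*x2 + 4*x2
dy/dx1 = 5*x2
Evaluate at x2 = 23.2: c1 = 5 * 23.2
c1 = 116.0000

116.0000


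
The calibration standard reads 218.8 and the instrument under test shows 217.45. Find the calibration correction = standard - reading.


Correction = standard - reading
= 218.8 - 217.45
= 1.3500

1.3500


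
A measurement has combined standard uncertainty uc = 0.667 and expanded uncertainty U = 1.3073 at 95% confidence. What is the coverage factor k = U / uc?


k = U / uc
k = 1.3073 / 0.667
k = 1.96

1.96


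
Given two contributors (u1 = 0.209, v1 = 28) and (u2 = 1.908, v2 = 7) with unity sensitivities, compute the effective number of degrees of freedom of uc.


uc = sqrt(u1^2 + u2^2) = sqrt(0.209^2 + 1.908^2) = 1.9194127
v_eff = uc^4 / (u1^4/v1 + u2^4/v2)
= 1.9194127^4 / (0.209^4/28 + 1.908^4/7)
= 13.572925 / 1.8933507
v_eff = 7.1687

7.1687


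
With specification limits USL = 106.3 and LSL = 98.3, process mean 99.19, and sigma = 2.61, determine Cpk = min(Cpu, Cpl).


Cpu = (USL - mean) / (3*sigma) = (106.3 - 99.19) / (3*2.61) = 0.9080
Cpl = (mean - LSL) / (3*sigma) = (99.19 - 98.3) / (3*2.61) = 0.1137
Cpk = min(Cpu, Cpl) = 0.1137

0.1137


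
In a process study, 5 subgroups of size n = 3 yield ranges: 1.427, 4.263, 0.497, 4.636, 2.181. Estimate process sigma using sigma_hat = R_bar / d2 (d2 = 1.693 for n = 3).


R_bar = (1.427 + 4.263 + 0.497 + 4.636 + 2.181) / 5
R_bar = 13.004 / 5 = 2.6008
sigma_hat = R_bar / d2 = 2.6008 / 1.693 = 1.5362

1.5362


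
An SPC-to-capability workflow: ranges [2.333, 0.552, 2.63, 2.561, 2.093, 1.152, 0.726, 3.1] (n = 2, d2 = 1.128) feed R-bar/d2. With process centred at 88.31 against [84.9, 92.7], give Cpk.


R_bar = (2.333 + 0.552 + 2.63 + 2.561 + 2.093 + 1.152 + 0.726 + 3.1) / 8 = 1.893375
sigma = R_bar / d2 = 1.893375 / 1.128 = 1.6785239
Cp = (USL - LSL)/(6*sigma) = (92.7 - 84.9)/(6*1.6785239) = 0.7745
Cpu = (92.7 - 88.31)/(3*1.6785239) = 0.8718
Cpl = (88.31 - 84.9)/(3*1.6785239) = 0.6772
Cpk = min(Cpu, Cpl) = 0.6772

0.6772


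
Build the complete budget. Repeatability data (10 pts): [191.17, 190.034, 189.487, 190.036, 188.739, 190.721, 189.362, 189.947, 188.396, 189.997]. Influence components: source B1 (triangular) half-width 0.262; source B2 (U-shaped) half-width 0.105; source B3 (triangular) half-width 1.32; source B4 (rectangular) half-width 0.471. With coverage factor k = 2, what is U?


mean = (191.17 + 190.034 + 189.487 + 190.036 + 188.739 + 190.721 + 189.362 + 189.947 + 188.396 + 189.997) / 10 = 189.7889
s = sqrt(sum((x - mean)^2)/(n-1)) = 0.83543262
u_A = s / sqrt(n) = 0.83543262 / sqrt(10) = 0.26418699
u_B1 = 0.262 / sqrt(6) = 0.10696105
u_B2 = 0.105 / sqrt(2) = 0.074246212
u_B3 = 1.32 / sqrt(6) = 0.53888774
u_B4 = 0.471 / sqrt(3) = 0.27193198
uc = sqrt(0.26418699^2 + 0.10696105^2 + 0.074246212^2 + 0.53888774^2 + 0.27193198^2) = 0.67163601
U = k * uc = 2 * 0.67163601
U = 1.3433

1.3433


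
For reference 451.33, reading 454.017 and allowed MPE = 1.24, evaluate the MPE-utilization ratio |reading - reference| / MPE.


e = indication - reference = 454.017 - 451.33 = 2.6870
|e| = 2.6870
ratio = |e| / MPE = 2.6870 / 1.24
ratio = 2.1669

2.1669


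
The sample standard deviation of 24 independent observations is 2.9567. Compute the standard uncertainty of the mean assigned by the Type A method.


u_A = s / sqrt(n)
u_A = 2.9567 / sqrt(24)
u_A = 2.9567 / 4.8989795
u_A = 0.6035

0.6035


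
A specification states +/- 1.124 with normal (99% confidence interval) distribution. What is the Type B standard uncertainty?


u_B = half_width / 2.576
u_B = 1.124 / 2.576
u_B = 0.4363

0.4363


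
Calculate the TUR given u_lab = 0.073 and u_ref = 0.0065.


TUR = u_lab / u_ref
= 0.073 / 0.0065
= 11.2308

11.2308


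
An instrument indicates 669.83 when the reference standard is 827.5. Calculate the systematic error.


Systematic error = measured - true
= 669.83 - 827.5
= -157.6700

-157.6700


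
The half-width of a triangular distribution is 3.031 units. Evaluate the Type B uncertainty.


u_B = half_width / sqrt(6)
u_B = 3.031 / 2.4494897
u_B = 1.2374

1.2374


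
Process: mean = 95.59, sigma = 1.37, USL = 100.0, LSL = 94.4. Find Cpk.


Cpu = (USL - mean) / (3*sigma) = (100.0 - 95.59) / (3*1.37) = 1.0730
Cpl = (mean - LSL) / (3*sigma) = (95.59 - 94.4) / (3*1.37) = 0.2895
Cpk = min(Cpu, Cpl) = 0.2895

0.2895


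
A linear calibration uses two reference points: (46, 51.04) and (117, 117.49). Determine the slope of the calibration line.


slope = (y2 - y1) / (x2 - x1)
= (117.49 - 51.04) / (117 - 46)
= 66.4500 / 71
= 0.9359

0.9359


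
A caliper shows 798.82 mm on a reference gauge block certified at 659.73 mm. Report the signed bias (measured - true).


Systematic error = measured - true
= 798.82 - 659.73
= 139.0900

139.0900


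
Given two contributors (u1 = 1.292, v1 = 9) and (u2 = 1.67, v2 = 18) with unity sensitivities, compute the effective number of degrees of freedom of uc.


uc = sqrt(u1^2 + u2^2) = sqrt(1.292^2 + 1.67^2) = 2.1114365
v_eff = uc^4 / (u1^4/v1 + u2^4/v2)
= 2.1114365^4 / (1.292^4/9 + 1.67^4/18)
= 19.875227 / 0.74171377
v_eff = 26.7964

26.7964


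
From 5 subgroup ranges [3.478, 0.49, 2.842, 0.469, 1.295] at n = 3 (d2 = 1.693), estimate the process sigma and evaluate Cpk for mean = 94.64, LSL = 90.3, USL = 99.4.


R_bar = (3.478 + 0.49 + 2.842 + 0.469 + 1.295) / 5 = 1.7148
sigma = R_bar / d2 = 1.7148 / 1.693 = 1.0128766
Cp = (USL - LSL)/(6*sigma) = (99.4 - 90.3)/(6*1.0128766) = 1.4974
Cpu = (99.4 - 94.64)/(3*1.0128766) = 1.5665
Cpl = (94.64 - 90.3)/(3*1.0128766) = 1.4283
Cpk = min(Cpu, Cpl) = 1.4283

1.4283


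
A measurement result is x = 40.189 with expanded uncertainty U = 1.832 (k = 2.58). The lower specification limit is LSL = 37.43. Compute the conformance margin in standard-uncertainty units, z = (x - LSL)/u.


u = U / k = 1.832 / 2.58 = 0.71007752
margin = |LSL - x| = |37.43 - 40.189| = 2.759
z = margin / u = 2.759 / 0.71007752
z = 3.8855

3.8855


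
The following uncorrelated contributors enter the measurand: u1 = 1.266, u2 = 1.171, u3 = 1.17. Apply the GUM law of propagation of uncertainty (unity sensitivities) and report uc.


uc = sqrt(1.266^2 + 1.171^2 + 1.17^2)
uc = sqrt(4.342897)
uc = 2.0840

2.0840


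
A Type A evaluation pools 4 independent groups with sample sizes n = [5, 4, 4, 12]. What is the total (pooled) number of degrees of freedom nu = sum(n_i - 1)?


nu = sum_i (n_i - 1)
nu = ((5 - 1) + (4 - 1) + (4 - 1) + (12 - 1))
nu = 4 + 3 + 3 + 11
nu = 21

21


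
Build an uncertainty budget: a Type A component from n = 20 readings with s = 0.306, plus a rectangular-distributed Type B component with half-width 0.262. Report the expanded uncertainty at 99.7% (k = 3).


u_A = s / sqrt(n) = 0.306 / sqrt(20) = 0.06842368
u_B = half_width / sqrt(3) = 0.262 / sqrt(3) = 0.15126577
uc = sqrt(u_A^2 + u_B^2) = sqrt(0.06842368^2 + 0.15126577^2) = 0.16602148
U = k * uc = 3 * 0.16602148
U = 0.4981

0.4981


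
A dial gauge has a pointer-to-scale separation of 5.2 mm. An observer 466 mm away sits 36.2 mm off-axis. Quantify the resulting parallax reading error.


error = h * offset / d
= 5.2 * 36.2 / 466
= 0.4039

0.4039


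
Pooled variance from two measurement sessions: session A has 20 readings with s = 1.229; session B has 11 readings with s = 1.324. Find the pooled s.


s_p = sqrt(((n1-1)*s1^2 + (n2-1)*s2^2) / (n1+n2-2))
numerator = (20-1)*1.229^2 + (11-1)*1.324^2 = 28.698379 + 17.52976 = 46.228139
denominator = 20 + 11 - 2 = 29
s_p^2 = 46.228139 / 29 = 1.5940738
s_p = sqrt(1.5940738) = 1.2626

1.2626


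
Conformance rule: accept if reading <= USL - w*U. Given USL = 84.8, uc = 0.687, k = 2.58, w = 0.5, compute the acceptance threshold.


U = k * uc = 2.58 * 0.687 = 1.77246
guard band g = w * U = 0.5 * 1.77246 = 0.88623
AL = USL - g = 84.8 - 0.88623
AL = 83.9138

83.9138


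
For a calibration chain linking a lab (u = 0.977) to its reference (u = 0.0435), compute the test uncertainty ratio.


TUR = u_lab / u_ref
= 0.977 / 0.0435
= 22.4598

22.4598


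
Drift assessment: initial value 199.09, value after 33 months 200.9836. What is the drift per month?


rate = (v2 - v1) / months
= (200.9836 - 199.09) / 33
= 1.8936 / 33
= 0.0574

0.0574


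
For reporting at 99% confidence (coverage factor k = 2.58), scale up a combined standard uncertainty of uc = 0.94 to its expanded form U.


U = k * uc
U = 2.58 * 0.94
U = 2.4252

2.4252


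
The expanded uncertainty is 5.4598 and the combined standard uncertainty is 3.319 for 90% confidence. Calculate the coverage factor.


k = U / uc
k = 5.4598 / 3.319
k = 1.645

1.645


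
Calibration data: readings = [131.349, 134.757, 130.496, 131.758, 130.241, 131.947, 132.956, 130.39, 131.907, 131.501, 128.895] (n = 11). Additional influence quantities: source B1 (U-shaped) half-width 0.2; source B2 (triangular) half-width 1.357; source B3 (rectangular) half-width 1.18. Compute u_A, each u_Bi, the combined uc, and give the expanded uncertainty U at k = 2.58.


mean = (131.349 + 134.757 + 130.496 + 131.758 + 130.241 + 131.947 + 132.956 + 130.39 + 131.907 + 131.501 + 128.895) / 11 = 131.4724545
s = sqrt(sum((x - mean)^2)/(n-1)) = 1.5422608
u_A = s / sqrt(n) = 1.5422608 / sqrt(11) = 0.46500913
u_B1 = 0.2 / sqrt(2) = 0.14142136
u_B2 = 1.357 / sqrt(6) = 0.55399293
u_B3 = 1.18 / sqrt(3) = 0.68127332
uc = sqrt(0.46500913^2 + 0.14142136^2 + 0.55399293^2 + 0.68127332^2) = 1.0036309
U = k * uc = 2.58 * 1.0036309
U = 2.5894

2.5894


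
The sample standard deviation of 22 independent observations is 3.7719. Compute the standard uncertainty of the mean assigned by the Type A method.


u_A = s / sqrt(n)
u_A = 3.7719 / sqrt(22)
u_A = 3.7719 / 4.6904158
u_A = 0.8042

0.8042


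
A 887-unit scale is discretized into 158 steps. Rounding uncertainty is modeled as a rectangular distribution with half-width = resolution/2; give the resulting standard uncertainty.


resolution = range / divisions
resolution = 887 / 158 = 5.6139241
u_res = resolution / (2*sqrt(3))
u_res = 5.6139241 / 3.4641016
u_res = 1.6206

1.6206


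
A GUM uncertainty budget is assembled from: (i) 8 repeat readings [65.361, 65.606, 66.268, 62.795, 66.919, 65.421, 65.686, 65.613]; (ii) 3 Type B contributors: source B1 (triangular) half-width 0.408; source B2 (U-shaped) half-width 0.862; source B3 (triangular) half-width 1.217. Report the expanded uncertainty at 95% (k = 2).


mean = (65.361 + 65.606 + 66.268 + 62.795 + 66.919 + 65.421 + 65.686 + 65.613) / 8 = 65.458625
s = sqrt(sum((x - mean)^2)/(n-1)) = 1.1946833
u_A = s / sqrt(n) = 1.1946833 / sqrt(8) = 0.42238433
u_B1 = 0.408 / sqrt(6) = 0.1665653
u_B2 = 0.862 / sqrt(2) = 0.60952605
u_B3 = 1.217 / sqrt(6) = 0.49683817
uc = sqrt(0.42238433^2 + 0.1665653^2 + 0.60952605^2 + 0.49683817^2) = 0.90803232
U = k * uc = 2 * 0.90803232
U = 1.8161

1.8161


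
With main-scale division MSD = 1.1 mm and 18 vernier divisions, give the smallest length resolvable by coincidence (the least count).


LC = MSD / n_div
= 1.1 / 18
= 0.0611

0.0611


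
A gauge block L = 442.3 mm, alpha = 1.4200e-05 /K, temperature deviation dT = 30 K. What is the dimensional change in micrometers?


dL = L * alpha * dT
= 442.3 * 1.4200e-05 * 30
= 0.1884198 mm
dL_um = 0.1884198 * 1000 = 188.4198 um

188.4198


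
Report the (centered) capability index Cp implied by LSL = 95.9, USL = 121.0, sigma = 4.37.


Cp = (USL - LSL) / (6 * sigma)
= (121.0 - 95.9) / (6 * 4.37)
= 25.1000 / 26.2200
= 0.9573

0.9573


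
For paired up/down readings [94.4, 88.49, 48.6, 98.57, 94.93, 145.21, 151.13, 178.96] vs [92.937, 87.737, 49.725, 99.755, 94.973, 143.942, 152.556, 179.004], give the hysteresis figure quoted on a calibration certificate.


|94.4 - 92.937| = 1.4630
|88.49 - 87.737| = 0.7530
|48.6 - 49.725| = 1.1250
|98.57 - 99.755| = 1.1850
|94.93 - 94.973| = 0.0430
|145.21 - 143.942| = 1.2680
|151.13 - 152.556| = 1.4260
|178.96 - 179.004| = 0.0440
hysteresis = max(diffs) = 1.4630

1.4630


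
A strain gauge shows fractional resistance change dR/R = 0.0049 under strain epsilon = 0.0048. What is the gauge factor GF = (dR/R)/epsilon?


GF = (dR/R) / epsilon
= 0.0049 / 0.0048
= 1.0208

1.0208


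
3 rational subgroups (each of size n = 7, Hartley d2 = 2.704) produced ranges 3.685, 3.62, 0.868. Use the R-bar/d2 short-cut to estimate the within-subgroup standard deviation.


R_bar = (3.685 + 3.62 + 0.868) / 3
R_bar = 8.173 / 3 = 2.7243333
sigma_hat = R_bar / d2 = 2.7243333 / 2.704 = 1.0075

1.0075


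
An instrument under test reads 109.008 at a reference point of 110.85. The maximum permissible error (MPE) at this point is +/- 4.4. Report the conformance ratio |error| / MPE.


e = indication - reference = 109.008 - 110.85 = -1.8420
|e| = 1.8420
ratio = |e| / MPE = 1.8420 / 4.4
ratio = 0.4186

0.4186


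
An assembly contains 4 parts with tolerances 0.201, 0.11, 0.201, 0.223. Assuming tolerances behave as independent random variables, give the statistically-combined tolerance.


RSS = sqrt(0.201^2 + 0.11^2 + 0.201^2 + 0.223^2)
= sqrt(0.142631)
= 0.3777

0.3777


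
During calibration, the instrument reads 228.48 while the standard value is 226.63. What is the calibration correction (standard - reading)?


Correction = standard - reading
= 226.63 - 228.48
= -1.8500

-1.8500


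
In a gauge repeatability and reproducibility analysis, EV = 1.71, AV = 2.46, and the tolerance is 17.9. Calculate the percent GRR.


GRR = sqrt(EV^2 + AV^2) = sqrt(1.71^2 + 2.46^2) = 2.9959473
%GRR = GRR / tol * 100 = 2.9959473 / 17.9 * 100
%GRR = 16.7371

16.7371


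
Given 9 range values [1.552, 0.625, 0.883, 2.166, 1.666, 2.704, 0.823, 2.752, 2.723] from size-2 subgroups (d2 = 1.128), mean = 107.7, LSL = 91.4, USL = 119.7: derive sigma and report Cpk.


R_bar = (1.552 + 0.625 + 0.883 + 2.166 + 1.666 + 2.704 + 0.823 + 2.752 + 2.723) / 9 = 1.766
sigma = R_bar / d2 = 1.766 / 1.128 = 1.5656028
Cp = (USL - LSL)/(6*sigma) = (119.7 - 91.4)/(6*1.5656028) = 3.0127
Cpu = (119.7 - 107.7)/(3*1.5656028) = 2.5549
Cpl = (107.7 - 91.4)/(3*1.5656028) = 3.4704
Cpk = min(Cpu, Cpl) = 2.5549

2.5549


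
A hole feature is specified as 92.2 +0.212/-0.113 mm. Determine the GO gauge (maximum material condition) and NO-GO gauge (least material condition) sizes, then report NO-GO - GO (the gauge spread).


GO = nominal - lower_tol (smallest hole = maximum material condition)
GO = 92.2 - 0.113 = 92.087
NO-GO = nominal + upper_tol (largest hole = least material condition)
NO-GO = 92.2 + 0.212 = 92.412
spread = NO-GO - GO = 92.412 - 92.087 = 0.3250

0.3250


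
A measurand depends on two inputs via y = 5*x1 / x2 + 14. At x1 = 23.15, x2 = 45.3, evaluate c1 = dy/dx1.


y = 5*x1 / x2 + 14
dy/dx1 = 5/x2
Evaluate at x2 = 45.3: c1 = 5 / 45.3
c1 = 0.1104

0.1104


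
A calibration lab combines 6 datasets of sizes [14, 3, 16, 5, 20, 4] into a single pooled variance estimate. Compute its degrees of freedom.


nu = sum_i (n_i - 1)
nu = ((14 - 1) + (3 - 1) + (16 - 1) + (5 - 1) + (20 - 1) + (4 - 1))
nu = 13 + 2 + 15 + 4 + 19 + 3
nu = 56

56


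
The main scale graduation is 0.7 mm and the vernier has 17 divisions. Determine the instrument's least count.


LC = MSD / n_div
= 0.7 / 17
= 0.0412

0.0412


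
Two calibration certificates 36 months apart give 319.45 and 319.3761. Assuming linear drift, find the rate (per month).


rate = (v2 - v1) / months
= (319.3761 - 319.45) / 36
= -0.0739 / 36
= -0.0021

-0.0021


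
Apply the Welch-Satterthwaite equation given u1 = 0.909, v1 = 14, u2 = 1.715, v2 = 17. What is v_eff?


uc = sqrt(u1^2 + u2^2) = sqrt(0.909^2 + 1.715^2) = 1.9410064
v_eff = uc^4 / (u1^4/v1 + u2^4/v2)
= 1.9410064^4 / (0.909^4/14 + 1.715^4/17)
= 14.1941 / 0.55763802
v_eff = 25.4540

25.4540


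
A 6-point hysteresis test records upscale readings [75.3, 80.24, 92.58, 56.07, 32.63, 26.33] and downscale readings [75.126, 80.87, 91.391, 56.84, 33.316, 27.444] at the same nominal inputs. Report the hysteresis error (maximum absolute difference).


|75.3 - 75.126| = 0.1740
|80.24 - 80.87| = 0.6300
|92.58 - 91.391| = 1.1890
|56.07 - 56.84| = 0.7700
|32.63 - 33.316| = 0.6860
|26.33 - 27.444| = 1.1140
hysteresis = max(diffs) = 1.1890

1.1890


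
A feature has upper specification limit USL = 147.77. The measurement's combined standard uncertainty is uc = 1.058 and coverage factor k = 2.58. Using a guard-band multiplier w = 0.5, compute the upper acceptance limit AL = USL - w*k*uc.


U = k * uc = 2.58 * 1.058 = 2.72964
guard band g = w * U = 0.5 * 2.72964 = 1.36482
AL = USL - g = 147.77 - 1.36482
AL = 146.4052

146.4052


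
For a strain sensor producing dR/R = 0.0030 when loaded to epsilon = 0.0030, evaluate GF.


GF = (dR/R) / epsilon
= 0.0030 / 0.0030
= 1.0000

1.0000


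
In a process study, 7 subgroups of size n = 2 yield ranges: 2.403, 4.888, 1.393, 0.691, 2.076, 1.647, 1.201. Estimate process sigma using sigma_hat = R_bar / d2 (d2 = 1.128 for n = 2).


R_bar = (2.403 + 4.888 + 1.393 + 0.691 + 2.076 + 1.647 + 1.201) / 7
R_bar = 14.299 / 7 = 2.0427143
sigma_hat = R_bar / d2 = 2.0427143 / 1.128 = 1.8109

1.8109


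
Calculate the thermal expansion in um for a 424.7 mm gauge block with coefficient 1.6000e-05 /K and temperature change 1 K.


dL = L * alpha * dT
= 424.7 * 1.6000e-05 * 1
= 0.0067952 mm
dL_um = 0.0067952 * 1000 = 6.7952 um

6.7952


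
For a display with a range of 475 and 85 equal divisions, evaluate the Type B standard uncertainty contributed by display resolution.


resolution = range / divisions
resolution = 475 / 85 = 5.5882353
u_res = resolution / (2*sqrt(3))
u_res = 5.5882353 / 3.4641016
u_res = 1.6132

1.6132


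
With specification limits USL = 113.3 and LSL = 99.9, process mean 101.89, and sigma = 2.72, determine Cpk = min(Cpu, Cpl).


Cpu = (USL - mean) / (3*sigma) = (113.3 - 101.89) / (3*2.72) = 1.3983
Cpl = (mean - LSL) / (3*sigma) = (101.89 - 99.9) / (3*2.72) = 0.2439
Cpk = min(Cpu, Cpl) = 0.2439

0.2439


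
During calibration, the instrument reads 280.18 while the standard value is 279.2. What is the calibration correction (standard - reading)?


Correction = standard - reading
= 279.2 - 280.18
= -0.9800

-0.9800


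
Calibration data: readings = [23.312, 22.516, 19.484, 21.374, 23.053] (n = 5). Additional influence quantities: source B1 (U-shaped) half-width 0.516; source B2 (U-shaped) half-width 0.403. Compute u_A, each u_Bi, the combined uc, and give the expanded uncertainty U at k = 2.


mean = (23.312 + 22.516 + 19.484 + 21.374 + 23.053) / 5 = 21.9478
s = sqrt(sum((x - mean)^2)/(n-1)) = 1.5656402
u_A = s / sqrt(n) = 1.5656402 / sqrt(5) = 0.70017558
u_B1 = 0.516 / sqrt(2) = 0.3648671
u_B2 = 0.403 / sqrt(2) = 0.28496403
uc = sqrt(0.70017558^2 + 0.3648671^2 + 0.28496403^2) = 0.83939165
U = k * uc = 2 * 0.83939165
U = 1.6788

1.6788


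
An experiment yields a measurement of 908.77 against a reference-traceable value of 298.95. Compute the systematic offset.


Systematic error = measured - true
= 908.77 - 298.95
= 609.8200

609.8200


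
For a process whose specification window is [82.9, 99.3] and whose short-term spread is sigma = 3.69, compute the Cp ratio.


Cp = (USL - LSL) / (6 * sigma)
= (99.3 - 82.9) / (6 * 3.69)
= 16.4000 / 22.1400
= 0.7407

0.7407


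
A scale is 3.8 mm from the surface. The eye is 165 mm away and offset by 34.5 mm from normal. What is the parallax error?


error = h * offset / d
= 3.8 * 34.5 / 165
= 0.7945

0.7945


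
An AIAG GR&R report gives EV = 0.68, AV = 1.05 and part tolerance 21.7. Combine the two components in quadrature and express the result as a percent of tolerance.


GRR = sqrt(EV^2 + AV^2) = sqrt(0.68^2 + 1.05^2) = 1.2509596
%GRR = GRR / tol * 100 = 1.2509596 / 21.7 * 100
%GRR = 5.7648

5.7648


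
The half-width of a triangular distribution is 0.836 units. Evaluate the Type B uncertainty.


u_B = half_width / sqrt(6)
u_B = 0.836 / 2.4494897
u_B = 0.3413

0.3413


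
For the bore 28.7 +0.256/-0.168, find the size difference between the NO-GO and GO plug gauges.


GO = nominal - lower_tol (smallest hole = maximum material condition)
GO = 28.7 - 0.168 = 28.532
NO-GO = nominal + upper_tol (largest hole = least material condition)
NO-GO = 28.7 + 0.256 = 28.956
spread = NO-GO - GO = 28.956 - 28.532 = 0.4240

0.4240


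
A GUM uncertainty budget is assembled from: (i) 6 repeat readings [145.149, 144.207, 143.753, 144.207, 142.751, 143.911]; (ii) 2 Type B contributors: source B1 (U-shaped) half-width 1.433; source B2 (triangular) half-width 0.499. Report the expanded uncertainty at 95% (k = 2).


mean = (145.149 + 144.207 + 143.753 + 144.207 + 142.751 + 143.911) / 6 = 143.9963333
s = sqrt(sum((x - mean)^2)/(n-1)) = 0.77906987
u_A = s / sqrt(n) = 0.77906987 / sqrt(6) = 0.31805394
u_B1 = 1.433 / sqrt(2) = 1.013284
u_B2 = 0.499 / sqrt(6) = 0.2037159
uc = sqrt(0.31805394^2 + 1.013284^2 + 0.2037159^2) = 1.0813894
U = k * uc = 2 * 1.0813894
U = 2.1628

2.1628


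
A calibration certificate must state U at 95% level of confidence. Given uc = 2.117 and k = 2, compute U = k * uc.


U = k * uc
U = 2 * 2.117
U = 4.2340

4.2340


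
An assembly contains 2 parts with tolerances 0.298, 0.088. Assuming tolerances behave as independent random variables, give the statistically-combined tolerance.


RSS = sqrt(0.298^2 + 0.088^2)
= sqrt(0.096548)
= 0.3107

0.3107


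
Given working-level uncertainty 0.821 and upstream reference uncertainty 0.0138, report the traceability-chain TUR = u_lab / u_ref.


TUR = u_lab / u_ref
= 0.821 / 0.0138
= 59.4928

59.4928


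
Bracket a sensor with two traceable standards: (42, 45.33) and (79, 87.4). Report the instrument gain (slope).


slope = (y2 - y1) / (x2 - x1)
= (87.4 - 45.33) / (79 - 42)
= 42.0700 / 37
= 1.1370

1.1370


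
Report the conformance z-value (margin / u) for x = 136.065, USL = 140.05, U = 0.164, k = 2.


u = U / k = 0.164 / 2 = 0.082
margin = |USL - x| = |140.05 - 136.065| = 3.985
z = margin / u = 3.985 / 0.082
z = 48.5976

48.5976


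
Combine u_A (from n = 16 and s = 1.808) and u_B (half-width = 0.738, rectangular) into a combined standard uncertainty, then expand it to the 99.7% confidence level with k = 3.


u_A = s / sqrt(n) = 1.808 / sqrt(16) = 0.452
u_B = half_width / sqrt(3) = 0.738 / sqrt(3) = 0.4260845
uc = sqrt(u_A^2 + u_B^2) = sqrt(0.452^2 + 0.4260845^2) = 0.62116986
U = k * uc = 3 * 0.62116986
U = 1.8635

1.8635


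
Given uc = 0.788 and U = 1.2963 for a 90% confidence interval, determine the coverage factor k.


k = U / uc
k = 1.2963 / 0.788
k = 1.645

1.645


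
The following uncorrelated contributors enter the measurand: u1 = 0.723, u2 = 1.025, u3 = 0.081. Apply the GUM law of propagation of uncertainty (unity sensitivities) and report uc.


uc = sqrt(0.723^2 + 1.025^2 + 0.081^2)
uc = sqrt(1.579915)
uc = 1.2569

1.2569


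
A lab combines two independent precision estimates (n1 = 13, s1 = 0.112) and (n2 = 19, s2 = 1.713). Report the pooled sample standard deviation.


s_p = sqrt(((n1-1)*s1^2 + (n2-1)*s2^2) / (n1+n2-2))
numerator = (13-1)*0.112^2 + (19-1)*1.713^2 = 0.150528 + 52.818642 = 52.96917
denominator = 13 + 19 - 2 = 30
s_p^2 = 52.96917 / 30 = 1.765639
s_p = sqrt(1.765639) = 1.3288

1.3288


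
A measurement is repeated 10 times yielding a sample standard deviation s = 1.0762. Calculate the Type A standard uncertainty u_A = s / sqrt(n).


u_A = s / sqrt(n)
u_A = 1.0762 / sqrt(10)
u_A = 1.0762 / 3.1622777
u_A = 0.3403

0.3403


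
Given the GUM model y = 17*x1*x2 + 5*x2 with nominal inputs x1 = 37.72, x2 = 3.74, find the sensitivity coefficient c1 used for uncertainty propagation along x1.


y = 17*x1*x2 + 5*x2
dy/dx1 = 17*x2
Evaluate at x2 = 3.74: c1 = 17 * 3.74
c1 = 63.5800

63.5800


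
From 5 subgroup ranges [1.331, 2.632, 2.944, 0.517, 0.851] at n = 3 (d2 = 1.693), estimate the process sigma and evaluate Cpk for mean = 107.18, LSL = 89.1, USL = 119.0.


R_bar = (1.331 + 2.632 + 2.944 + 0.517 + 0.851) / 5 = 1.655
sigma = R_bar / d2 = 1.655 / 1.693 = 0.97755464
Cp = (USL - LSL)/(6*sigma) = (119.0 - 89.1)/(6*0.97755464) = 5.0978
Cpu = (119.0 - 107.18)/(3*0.97755464) = 4.0305
Cpl = (107.18 - 89.1)/(3*0.97755464) = 6.1650
Cpk = min(Cpu, Cpl) = 4.0305

4.0305


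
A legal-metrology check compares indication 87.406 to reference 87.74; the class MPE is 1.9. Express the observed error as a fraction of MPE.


e = indication - reference = 87.406 - 87.74 = -0.3340
|e| = 0.3340
ratio = |e| / MPE = 0.3340 / 1.9
ratio = 0.1758

0.1758


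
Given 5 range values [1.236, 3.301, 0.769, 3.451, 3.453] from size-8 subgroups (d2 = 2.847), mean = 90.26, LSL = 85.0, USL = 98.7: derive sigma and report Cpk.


R_bar = (1.236 + 3.301 + 0.769 + 3.451 + 3.453) / 5 = 2.442
sigma = R_bar / d2 = 2.442 / 2.847 = 0.85774499
Cp = (USL - LSL)/(6*sigma) = (98.7 - 85.0)/(6*0.85774499) = 2.6620
Cpu = (98.7 - 90.26)/(3*0.85774499) = 3.2799
Cpl = (90.26 - 85.0)/(3*0.85774499) = 2.0441
Cpk = min(Cpu, Cpl) = 2.0441

2.0441


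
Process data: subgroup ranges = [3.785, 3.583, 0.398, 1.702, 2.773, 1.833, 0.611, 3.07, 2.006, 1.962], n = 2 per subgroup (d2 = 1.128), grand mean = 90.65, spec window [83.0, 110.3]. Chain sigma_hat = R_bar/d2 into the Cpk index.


R_bar = (3.785 + 3.583 + 0.398 + 1.702 + 2.773 + 1.833 + 0.611 + 3.07 + 2.006 + 1.962) / 10 = 2.1723
sigma = R_bar / d2 = 2.1723 / 1.128 = 1.9257979
Cp = (USL - LSL)/(6*sigma) = (110.3 - 83.0)/(6*1.9257979) = 2.3627
Cpu = (110.3 - 90.65)/(3*1.9257979) = 3.4012
Cpl = (90.65 - 83.0)/(3*1.9257979) = 1.3241
Cpk = min(Cpu, Cpl) = 1.3241

1.3241


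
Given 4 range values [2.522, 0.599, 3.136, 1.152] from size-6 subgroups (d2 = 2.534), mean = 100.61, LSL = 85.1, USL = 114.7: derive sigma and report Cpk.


R_bar = (2.522 + 0.599 + 3.136 + 1.152) / 4 = 1.85225
sigma = R_bar / d2 = 1.85225 / 2.534 = 0.73095896
Cp = (USL - LSL)/(6*sigma) = (114.7 - 85.1)/(6*0.73095896) = 6.7491
Cpu = (114.7 - 100.61)/(3*0.73095896) = 6.4253
Cpl = (100.61 - 85.1)/(3*0.73095896) = 7.0729
Cpk = min(Cpu, Cpl) = 6.4253

6.4253


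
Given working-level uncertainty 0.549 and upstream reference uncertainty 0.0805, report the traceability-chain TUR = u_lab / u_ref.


TUR = u_lab / u_ref
= 0.549 / 0.0805
= 6.8199

6.8199


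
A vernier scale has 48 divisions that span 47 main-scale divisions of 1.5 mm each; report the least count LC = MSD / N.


LC = MSD / n_div
= 1.5 / 48
= 0.0312

0.0312


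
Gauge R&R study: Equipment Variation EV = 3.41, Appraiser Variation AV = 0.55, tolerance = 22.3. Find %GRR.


GRR = sqrt(EV^2 + AV^2) = sqrt(3.41^2 + 0.55^2) = 3.4540701
%GRR = GRR / tol * 100 = 3.4540701 / 22.3 * 100
%GRR = 15.4891

15.4891


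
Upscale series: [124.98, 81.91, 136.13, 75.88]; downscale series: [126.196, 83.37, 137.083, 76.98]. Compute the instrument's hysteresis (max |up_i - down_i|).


|124.98 - 126.196| = 1.2160
|81.91 - 83.37| = 1.4600
|136.13 - 137.083| = 0.9530
|75.88 - 76.98| = 1.1000
hysteresis = max(diffs) = 1.4600

1.4600


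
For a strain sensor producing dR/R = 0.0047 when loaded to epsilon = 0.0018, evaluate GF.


GF = (dR/R) / epsilon
= 0.0047 / 0.0018
= 2.6111

2.6111


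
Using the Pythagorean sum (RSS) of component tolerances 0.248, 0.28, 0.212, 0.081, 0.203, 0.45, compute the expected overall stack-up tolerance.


RSS = sqrt(0.248^2 + 0.28^2 + 0.212^2 + 0.081^2 + 0.203^2 + 0.45^2)
= sqrt(0.435118)
= 0.6596

0.6596


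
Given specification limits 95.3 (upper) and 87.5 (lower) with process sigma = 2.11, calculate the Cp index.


Cp = (USL - LSL) / (6 * sigma)
= (95.3 - 87.5) / (6 * 2.11)
= 7.8000 / 12.6600
= 0.6161

0.6161
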